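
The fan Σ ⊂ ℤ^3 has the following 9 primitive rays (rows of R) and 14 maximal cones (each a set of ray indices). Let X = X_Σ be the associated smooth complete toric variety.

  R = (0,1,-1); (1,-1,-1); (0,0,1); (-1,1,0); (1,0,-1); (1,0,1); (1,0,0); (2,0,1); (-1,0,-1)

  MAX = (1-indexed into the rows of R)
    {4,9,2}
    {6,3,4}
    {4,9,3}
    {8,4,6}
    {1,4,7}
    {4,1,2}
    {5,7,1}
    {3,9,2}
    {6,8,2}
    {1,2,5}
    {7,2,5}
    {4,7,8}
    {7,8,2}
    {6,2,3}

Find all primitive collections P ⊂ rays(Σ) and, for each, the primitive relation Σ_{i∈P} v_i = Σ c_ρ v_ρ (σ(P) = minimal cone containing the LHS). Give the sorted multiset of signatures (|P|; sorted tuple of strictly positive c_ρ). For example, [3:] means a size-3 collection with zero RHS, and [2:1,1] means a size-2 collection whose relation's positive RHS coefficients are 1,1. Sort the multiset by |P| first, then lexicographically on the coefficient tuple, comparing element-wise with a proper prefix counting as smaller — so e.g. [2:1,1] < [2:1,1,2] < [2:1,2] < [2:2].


The 20 primitive collections of Σ (r=9, n=3):

  {6,9}:  v_{6} + v_{9} = 0  →  sig = [2:]
  {3,5}:  v_{3} + v_{5} = v_{7}  →  sig = [2:1]
  {3,7}:  v_{3} + v_{7} = v_{6}  →  sig = [2:1]
  {4,5}:  v_{4} + v_{5} = v_{1}  →  sig = [2:1]
  {6,7}:  v_{6} + v_{7} = v_{8}  →  sig = [2:1]
  {8,9}:  v_{8} + v_{9} = v_{7}  →  sig = [2:1]
  {1,3}:  v_{1} + v_{3} = v_{4} + v_{7}  →  sig = [2:1,1]
  {7,9}:  v_{7} + v_{9} = v_{2} + v_{4}  →  sig = [2:1,1]
  {1,6}:  v_{1} + v_{6} = v_{4} + 2·v_{7}  →  sig = [2:1,2]
  {1,8}:  v_{1} + v_{8} = v_{4} + 3·v_{7}  →  sig = [2:1,3]
  {3,8}:  v_{3} + v_{8} = 2·v_{6}  →  sig = [2:2]
  {5,6}:  v_{5} + v_{6} = 2·v_{7}  →  sig = [2:2]
  {5,9}:  v_{5} + v_{9} = 2·v_{2} + 2·v_{4}  →  sig = [2:2,2]
  {1,9}:  v_{1} + v_{9} = 2·v_{2} + 3·v_{4}  →  sig = [2:2,3]
  {5,8}:  v_{5} + v_{8} = 3·v_{7}  →  sig = [2:3]
  {2,3,4}:  v_{2} + v_{3} + v_{4} = 0  →  sig = [3:]
  {2,4,6}:  v_{2} + v_{4} + v_{6} = v_{7}  →  sig = [3:1]
  {2,4,7}:  v_{2} + v_{4} + v_{7} = v_{5}  →  sig = [3:1]
  {1,2,7}:  v_{1} + v_{2} + v_{7} = 2·v_{5}  →  sig = [3:2]
  {2,4,8}:  v_{2} + v_{4} + v_{8} = 2·v_{7}  →  sig = [3:2]

so the primitive-relation signature multiset is
    |P|=2: 15 collections, coeffs (), (1), (1), (1), (1), (1), (1,1), (1,1), (1,2), (1,3), (2), (2), (2,2), (2,3), (3)
    |P|=3: 5 collections, coeffs (), (1), (1), (2), (2)


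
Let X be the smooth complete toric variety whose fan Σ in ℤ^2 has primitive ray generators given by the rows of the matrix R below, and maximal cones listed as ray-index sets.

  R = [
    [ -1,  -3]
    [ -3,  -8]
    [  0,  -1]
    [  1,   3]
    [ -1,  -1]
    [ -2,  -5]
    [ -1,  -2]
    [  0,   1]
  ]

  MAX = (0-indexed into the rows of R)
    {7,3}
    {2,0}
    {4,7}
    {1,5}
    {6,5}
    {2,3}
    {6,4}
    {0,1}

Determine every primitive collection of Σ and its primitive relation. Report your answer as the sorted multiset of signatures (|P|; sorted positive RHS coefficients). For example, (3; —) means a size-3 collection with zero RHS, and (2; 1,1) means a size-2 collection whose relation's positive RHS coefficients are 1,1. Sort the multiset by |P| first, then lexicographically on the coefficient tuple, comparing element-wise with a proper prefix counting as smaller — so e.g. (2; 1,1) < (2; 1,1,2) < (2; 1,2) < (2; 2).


The 20 primitive collections of Σ (r=8, n=2):

  • {0,3}:  v_{0} + v_{3} = 0  →  sig = (2; —)
  • {2,7}:  v_{2} + v_{7} = 0  →  sig = (2; —)
  • {0,5}:  v_{0} + v_{5} = v_{1}  →  sig = (2; 1)
  • {0,6}:  v_{0} + v_{6} = v_{5}  →  sig = (2; 1)
  • {0,7}:  v_{0} + v_{7} = v_{6}  →  sig = (2; 1)
  • {1,3}:  v_{1} + v_{3} = v_{5}  →  sig = (2; 1)
  • {2,4}:  v_{2} + v_{4} = v_{6}  →  sig = (2; 1)
  • {2,6}:  v_{2} + v_{6} = v_{0}  →  sig = (2; 1)
  • {3,5}:  v_{3} + v_{5} = v_{6}  →  sig = (2; 1)
  • {3,6}:  v_{3} + v_{6} = v_{7}  →  sig = (2; 1)
  • {6,7}:  v_{6} + v_{7} = v_{4}  →  sig = (2; 1)
  • {1,7}:  v_{1} + v_{7} = v_{5} + v_{6}  →  sig = (2; 1,1)
  • {1,4}:  v_{1} + v_{4} = v_{5} + 2·v_{6}  →  sig = (2; 1,2)
  • {0,4}:  v_{0} + v_{4} = 2·v_{6}  →  sig = (2; 2)
  • {1,6}:  v_{1} + v_{6} = 2·v_{5}  →  sig = (2; 2)
  • {2,5}:  v_{2} + v_{5} = 2·v_{0}  →  sig = (2; 2)
  • {3,4}:  v_{3} + v_{4} = 2·v_{7}  →  sig = (2; 2)
  • {5,7}:  v_{5} + v_{7} = 2·v_{6}  →  sig = (2; 2)
  • {1,2}:  v_{1} + v_{2} = 3·v_{0}  →  sig = (2; 3)
  • {4,5}:  v_{4} + v_{5} = 3·v_{6}  →  sig = (2; 3)

Hence PRS(X_Σ) =
[(2; —), (2; —), (2; 1), (2; 1), (2; 1), (2; 1), (2; 1), (2; 1), (2; 1), (2; 1), (2; 1), (2; 1,1), (2; 1,2), (2; 2), (2; 2), (2; 2), (2; 2), (2; 2), (2; 3), (2; 3)]


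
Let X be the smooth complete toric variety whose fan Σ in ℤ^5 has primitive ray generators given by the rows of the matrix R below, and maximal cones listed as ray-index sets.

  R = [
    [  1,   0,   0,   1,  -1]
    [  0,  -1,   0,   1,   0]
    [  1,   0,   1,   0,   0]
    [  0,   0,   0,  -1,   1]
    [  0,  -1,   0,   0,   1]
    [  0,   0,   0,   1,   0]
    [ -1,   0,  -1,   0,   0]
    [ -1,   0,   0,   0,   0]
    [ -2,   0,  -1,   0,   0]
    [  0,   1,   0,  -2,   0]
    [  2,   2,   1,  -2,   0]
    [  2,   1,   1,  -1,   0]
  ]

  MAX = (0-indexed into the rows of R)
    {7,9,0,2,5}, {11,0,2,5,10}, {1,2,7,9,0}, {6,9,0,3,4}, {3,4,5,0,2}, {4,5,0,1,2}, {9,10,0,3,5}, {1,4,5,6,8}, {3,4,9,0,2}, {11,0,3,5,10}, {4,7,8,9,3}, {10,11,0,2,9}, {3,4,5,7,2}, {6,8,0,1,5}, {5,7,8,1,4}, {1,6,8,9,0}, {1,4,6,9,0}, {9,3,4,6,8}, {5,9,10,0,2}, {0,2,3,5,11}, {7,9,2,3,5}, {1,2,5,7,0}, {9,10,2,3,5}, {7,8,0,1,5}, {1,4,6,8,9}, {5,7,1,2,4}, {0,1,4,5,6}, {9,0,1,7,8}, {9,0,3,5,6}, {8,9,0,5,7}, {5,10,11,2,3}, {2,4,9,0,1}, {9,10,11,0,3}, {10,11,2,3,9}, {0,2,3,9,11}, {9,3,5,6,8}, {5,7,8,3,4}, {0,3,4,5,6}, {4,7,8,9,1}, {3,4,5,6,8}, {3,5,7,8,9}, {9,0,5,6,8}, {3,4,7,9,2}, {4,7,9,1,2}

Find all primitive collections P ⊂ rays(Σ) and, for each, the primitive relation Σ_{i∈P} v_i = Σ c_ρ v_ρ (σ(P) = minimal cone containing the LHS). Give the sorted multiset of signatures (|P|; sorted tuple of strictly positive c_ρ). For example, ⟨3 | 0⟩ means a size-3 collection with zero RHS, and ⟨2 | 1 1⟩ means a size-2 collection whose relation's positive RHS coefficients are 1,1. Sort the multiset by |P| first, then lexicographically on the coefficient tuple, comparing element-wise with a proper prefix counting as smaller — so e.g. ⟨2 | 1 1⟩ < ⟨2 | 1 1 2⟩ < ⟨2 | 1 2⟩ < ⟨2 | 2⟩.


23 collections generate NE(X_Σ); each relation:

  P = {2,6}:  v_{2} + v_{6} = 0  →  sig = ⟨2 | 0⟩
  P = {1,3}:  v_{1} + v_{3} = v_{4}  →  sig = ⟨2 | 1⟩
  P = {1,10}:  v_{1} + v_{10} = v_{11}  →  sig = ⟨2 | 1⟩
  P = {2,8}:  v_{2} + v_{8} = v_{7}  →  sig = ⟨2 | 1⟩
  P = {6,7}:  v_{6} + v_{7} = v_{8}  →  sig = ⟨2 | 1⟩
  P = {4,10}:  v_{4} + v_{10} = v_{3} + v_{11}  →  sig = ⟨2 | 1 1⟩
  P = {8,11}:  v_{8} + v_{11} = v_{5} + v_{9}  →  sig = ⟨2 | 1 1⟩
  P = {1,11}:  v_{1} + v_{11} = v_{0} + v_{2} + v_{3}  →  sig = ⟨2 | 1 1 1⟩
  P = {7,11}:  v_{7} + v_{11} = v_{2} + v_{5} + v_{9}  →  sig = ⟨2 | 1 1 1⟩
  P = {6,11}:  v_{6} + v_{11} = v_{0} + v_{3} + v_{5} + v_{9}  →  sig = ⟨2 | 1 1 1 1⟩
  P = {4,11}:  v_{4} + v_{11} = v_{0} + v_{2} + 2·v_{3}  →  sig = ⟨2 | 1 1 2⟩
  P = {6,10}:  v_{6} + v_{10} = v_{0} + v_{3} + 2·v_{5} + 2·v_{9}  →  sig = ⟨2 | 1 1 2 2⟩
  P = {7,10}:  v_{7} + v_{10} = v_{2} + 2·v_{5} + 2·v_{9}  →  sig = ⟨2 | 1 2 2⟩
  P = {8,10}:  v_{8} + v_{10} = 2·v_{5} + 2·v_{9}  →  sig = ⟨2 | 2 2⟩
  P = {0,3,7}:  v_{0} + v_{3} + v_{7} = 0  →  sig = ⟨3 | 0⟩
  P = {1,5,9}:  v_{1} + v_{5} + v_{9} = 0  →  sig = ⟨3 | 0⟩
  P = {0,3,8}:  v_{0} + v_{3} + v_{8} = v_{6}  →  sig = ⟨3 | 1⟩
  P = {0,4,7}:  v_{0} + v_{4} + v_{7} = v_{1}  →  sig = ⟨3 | 1⟩
  P = {4,5,9}:  v_{4} + v_{5} + v_{9} = v_{3}  →  sig = ⟨3 | 1⟩
  P = {5,9,11}:  v_{5} + v_{9} + v_{11} = v_{10}  →  sig = ⟨3 | 1⟩
  P = {0,4,8}:  v_{0} + v_{4} + v_{8} = v_{1} + v_{6}  →  sig = ⟨3 | 1 1⟩
  P = {0,2,3,10}:  v_{0} + v_{2} + v_{3} + v_{10} = 2·v_{11}  →  sig = ⟨4 | 2⟩
  P = {0,2,3,5,9}:  v_{0} + v_{2} + v_{3} + v_{5} + v_{9} = v_{11}  →  sig = ⟨5 | 1⟩

so the primitive-relation signature multiset is
[⟨2 | 0⟩, ⟨2 | 1⟩, ⟨2 | 1⟩, ⟨2 | 1⟩, ⟨2 | 1⟩, ⟨2 | 1 1⟩, ⟨2 | 1 1⟩, ⟨2 | 1 1 1⟩, ⟨2 | 1 1 1⟩, ⟨2 | 1 1 1 1⟩, ⟨2 | 1 1 2⟩, ⟨2 | 1 1 2 2⟩, ⟨2 | 1 2 2⟩, ⟨2 | 2 2⟩, ⟨3 | 0⟩, ⟨3 | 0⟩, ⟨3 | 1⟩, ⟨3 | 1⟩, ⟨3 | 1⟩, ⟨3 | 1⟩, ⟨3 | 1 1⟩, ⟨4 | 2⟩, ⟨5 | 1⟩]


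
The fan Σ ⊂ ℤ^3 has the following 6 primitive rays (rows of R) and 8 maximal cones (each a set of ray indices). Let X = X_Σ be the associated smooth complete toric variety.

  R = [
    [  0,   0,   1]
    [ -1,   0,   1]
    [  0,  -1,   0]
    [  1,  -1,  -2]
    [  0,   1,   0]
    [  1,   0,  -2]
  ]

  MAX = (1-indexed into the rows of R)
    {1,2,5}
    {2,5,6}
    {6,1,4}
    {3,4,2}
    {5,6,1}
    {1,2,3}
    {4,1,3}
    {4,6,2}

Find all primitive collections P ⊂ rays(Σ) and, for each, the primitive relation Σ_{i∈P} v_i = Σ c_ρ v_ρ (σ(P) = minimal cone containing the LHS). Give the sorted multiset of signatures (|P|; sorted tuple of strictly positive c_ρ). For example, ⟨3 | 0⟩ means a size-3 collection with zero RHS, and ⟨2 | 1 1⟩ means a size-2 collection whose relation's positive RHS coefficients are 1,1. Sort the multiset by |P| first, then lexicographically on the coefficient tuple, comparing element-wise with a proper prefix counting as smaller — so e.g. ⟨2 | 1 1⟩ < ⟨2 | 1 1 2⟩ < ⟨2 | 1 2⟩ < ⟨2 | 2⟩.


Δ(Σ) — 6 vertices, 5 min non-faces:

  • {3,5}:  v_{3} + v_{5} = 0  →  sig = ⟨2 | 0⟩
  • {3,6}:  v_{3} + v_{6} = v_{4}  →  sig = ⟨2 | 1⟩
  • {4,5}:  v_{4} + v_{5} = v_{6}  →  sig = ⟨2 | 1⟩
  • {1,2,6}:  v_{1} + v_{2} + v_{6} = 0  →  sig = ⟨3 | 0⟩
  • {1,2,4}:  v_{1} + v_{2} + v_{4} = v_{3}  →  sig = ⟨3 | 1⟩

so the primitive-relation signature multiset is
    ⟨2 | 0⟩
    ⟨2 | 1⟩
    ⟨2 | 1⟩
    ⟨3 | 0⟩
    ⟨3 | 1⟩


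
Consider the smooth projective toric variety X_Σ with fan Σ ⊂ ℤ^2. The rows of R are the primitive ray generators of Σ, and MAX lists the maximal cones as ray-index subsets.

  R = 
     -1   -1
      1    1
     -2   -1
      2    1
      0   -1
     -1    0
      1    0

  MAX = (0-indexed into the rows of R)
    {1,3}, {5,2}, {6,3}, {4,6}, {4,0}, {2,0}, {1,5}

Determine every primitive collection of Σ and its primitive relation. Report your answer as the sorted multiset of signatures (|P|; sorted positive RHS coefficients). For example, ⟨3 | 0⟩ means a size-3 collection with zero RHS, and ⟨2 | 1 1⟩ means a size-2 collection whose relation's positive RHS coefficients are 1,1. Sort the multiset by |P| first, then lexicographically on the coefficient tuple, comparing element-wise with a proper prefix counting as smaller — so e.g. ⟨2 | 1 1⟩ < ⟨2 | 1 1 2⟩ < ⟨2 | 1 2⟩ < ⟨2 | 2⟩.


14 collections generate NE(X_Σ); each relation:

  {0,1}:  v_{0} + v_{1} = 0 — sig = ⟨2 | 0⟩
  {2,3}:  v_{2} + v_{3} = 0 — sig = ⟨2 | 0⟩
  {5,6}:  v_{5} + v_{6} = 0 — sig = ⟨2 | 0⟩
  {0,3}:  v_{0} + v_{3} = v_{6} — sig = ⟨2 | 1⟩
  {0,5}:  v_{0} + v_{5} = v_{2} — sig = ⟨2 | 1⟩
  {0,6}:  v_{0} + v_{6} = v_{4} — sig = ⟨2 | 1⟩
  {1,2}:  v_{1} + v_{2} = v_{5} — sig = ⟨2 | 1⟩
  {1,4}:  v_{1} + v_{4} = v_{6} — sig = ⟨2 | 1⟩
  {1,6}:  v_{1} + v_{6} = v_{3} — sig = ⟨2 | 1⟩
  {2,6}:  v_{2} + v_{6} = v_{0} — sig = ⟨2 | 1⟩
  {3,5}:  v_{3} + v_{5} = v_{1} — sig = ⟨2 | 1⟩
  {4,5}:  v_{4} + v_{5} = v_{0} — sig = ⟨2 | 1⟩
  {2,4}:  v_{2} + v_{4} = 2·v_{0} — sig = ⟨2 | 2⟩
  {3,4}:  v_{3} + v_{4} = 2·v_{6} — sig = ⟨2 | 2⟩

Hence PRS(X_Σ) =
    |P|=2: 14 collections, coeffs (), (), (), (1), (1), (1), (1), (1), (1), (1), (1), (1), (2), (2)


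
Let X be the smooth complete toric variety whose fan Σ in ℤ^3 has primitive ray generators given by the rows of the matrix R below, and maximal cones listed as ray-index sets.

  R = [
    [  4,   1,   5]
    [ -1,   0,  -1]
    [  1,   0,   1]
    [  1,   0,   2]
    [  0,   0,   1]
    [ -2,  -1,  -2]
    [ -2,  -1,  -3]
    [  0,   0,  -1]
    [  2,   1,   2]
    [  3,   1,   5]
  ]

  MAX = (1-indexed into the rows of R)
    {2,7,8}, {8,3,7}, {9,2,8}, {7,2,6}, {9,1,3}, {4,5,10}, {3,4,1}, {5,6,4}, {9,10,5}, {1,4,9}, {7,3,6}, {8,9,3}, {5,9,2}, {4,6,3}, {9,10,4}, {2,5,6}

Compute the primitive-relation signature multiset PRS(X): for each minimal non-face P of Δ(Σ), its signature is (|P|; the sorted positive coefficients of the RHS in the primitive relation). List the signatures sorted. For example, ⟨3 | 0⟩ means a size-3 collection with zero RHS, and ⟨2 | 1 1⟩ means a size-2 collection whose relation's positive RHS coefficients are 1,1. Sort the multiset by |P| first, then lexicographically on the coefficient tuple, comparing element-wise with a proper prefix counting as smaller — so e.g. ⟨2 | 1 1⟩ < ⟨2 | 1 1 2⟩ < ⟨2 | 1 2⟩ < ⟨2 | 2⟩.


|primitive collections| = 23. Relations:

  P={2,3}:  v_{2} + v_{3} = 0  so sig = ⟨2 | 0⟩
  P={5,8}:  v_{5} + v_{8} = 0  so sig = ⟨2 | 0⟩
  P={6,9}:  v_{6} + v_{9} = 0  so sig = ⟨2 | 0⟩
  P={2,4}:  v_{2} + v_{4} = v_{5}  so sig = ⟨2 | 1⟩
  P={3,5}:  v_{3} + v_{5} = v_{4}  so sig = ⟨2 | 1⟩
  P={4,8}:  v_{4} + v_{8} = v_{3}  so sig = ⟨2 | 1⟩
  P={5,7}:  v_{5} + v_{7} = v_{6}  so sig = ⟨2 | 1⟩
  P={6,8}:  v_{6} + v_{8} = v_{7}  so sig = ⟨2 | 1⟩
  P={7,9}:  v_{7} + v_{9} = v_{8}  so sig = ⟨2 | 1⟩
  P={7,10}:  v_{7} + v_{10} = v_{4}  so sig = ⟨2 | 1⟩
  P={1,2}:  v_{1} + v_{2} = v_{4} + v_{9}  so sig = ⟨2 | 1 1⟩
  P={1,6}:  v_{1} + v_{6} = v_{3} + v_{4}  so sig = ⟨2 | 1 1⟩
  P={4,7}:  v_{4} + v_{7} = v_{3} + v_{6}  so sig = ⟨2 | 1 1⟩
  P={6,10}:  v_{6} + v_{10} = v_{4} + v_{5}  so sig = ⟨2 | 1 1⟩
  P={8,10}:  v_{8} + v_{10} = v_{4} + v_{9}  so sig = ⟨2 | 1 1⟩
  P={1,5}:  v_{1} + v_{5} = 2·v_{4} + v_{9}  so sig = ⟨2 | 1 2⟩
  P={1,8}:  v_{1} + v_{8} = 2·v_{3} + v_{9}  so sig = ⟨2 | 1 2⟩
  P={2,10}:  v_{2} + v_{10} = 2·v_{5} + v_{9}  so sig = ⟨2 | 1 2⟩
  P={3,10}:  v_{3} + v_{10} = 2·v_{4} + v_{9}  so sig = ⟨2 | 1 2⟩
  P={1,7}:  v_{1} + v_{7} = 2·v_{3}  so sig = ⟨2 | 2⟩
  P={1,10}:  v_{1} + v_{10} = 3·v_{4} + 2·v_{9}  so sig = ⟨2 | 2 3⟩
  P={3,4,9}:  v_{3} + v_{4} + v_{9} = v_{1}  so sig = ⟨3 | 1⟩
  P={4,5,9}:  v_{4} + v_{5} + v_{9} = v_{10}  so sig = ⟨3 | 1⟩

Signatures (|P|; sorted positive RHS coefficients), sorted:
    |P|=2: 21 collections, coeffs (), (), (), (1), (1), (1), (1), (1), (1), (1), (1,1), (1,1), (1,1), (1,1), (1,1), (1,2), (1,2), (1,2), (1,2), (2), (2,3)
    |P|=3: 2 collections, coeffs (1), (1)


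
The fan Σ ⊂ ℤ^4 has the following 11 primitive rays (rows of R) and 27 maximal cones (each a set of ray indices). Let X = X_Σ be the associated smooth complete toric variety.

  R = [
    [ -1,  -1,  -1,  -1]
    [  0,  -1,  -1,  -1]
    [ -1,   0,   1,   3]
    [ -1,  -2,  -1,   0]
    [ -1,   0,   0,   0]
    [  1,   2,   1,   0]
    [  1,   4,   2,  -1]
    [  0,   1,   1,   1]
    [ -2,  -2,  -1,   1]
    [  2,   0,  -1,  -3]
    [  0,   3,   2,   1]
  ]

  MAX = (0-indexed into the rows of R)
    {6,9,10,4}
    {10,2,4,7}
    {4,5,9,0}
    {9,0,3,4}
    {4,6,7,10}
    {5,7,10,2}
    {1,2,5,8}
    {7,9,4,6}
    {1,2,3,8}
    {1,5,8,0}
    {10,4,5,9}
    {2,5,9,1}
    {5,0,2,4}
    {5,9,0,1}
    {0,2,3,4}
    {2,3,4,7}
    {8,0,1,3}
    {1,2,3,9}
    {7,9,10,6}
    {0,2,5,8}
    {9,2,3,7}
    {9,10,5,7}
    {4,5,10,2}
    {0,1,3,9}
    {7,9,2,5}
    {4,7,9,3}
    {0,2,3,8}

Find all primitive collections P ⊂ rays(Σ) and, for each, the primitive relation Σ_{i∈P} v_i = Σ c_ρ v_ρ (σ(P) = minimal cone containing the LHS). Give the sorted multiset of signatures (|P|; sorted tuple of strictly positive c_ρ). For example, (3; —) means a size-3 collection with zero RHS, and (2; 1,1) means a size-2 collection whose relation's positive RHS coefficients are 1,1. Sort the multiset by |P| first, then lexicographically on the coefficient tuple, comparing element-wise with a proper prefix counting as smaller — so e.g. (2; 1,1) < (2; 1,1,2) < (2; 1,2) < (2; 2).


|primitive collections| = 23. Relations:

  {1,7}:  v_{1} + v_{7} = 0  ⟹  sig = (2; —)
  {3,5}:  v_{3} + v_{5} = 0  ⟹  sig = (2; —)
  {0,7}:  v_{0} + v_{7} = v_{4}  ⟹  sig = (2; 1)
  {1,4}:  v_{1} + v_{4} = v_{0}  ⟹  sig = (2; 1)
  {1,10}:  v_{1} + v_{10} = v_{4} + v_{5}  ⟹  sig = (2; 1,1)
  {2,6}:  v_{2} + v_{6} = v_{7} + v_{10}  ⟹  sig = (2; 1,1)
  {3,10}:  v_{3} + v_{10} = v_{4} + v_{7}  ⟹  sig = (2; 1,1)
  {7,8}:  v_{7} + v_{8} = v_{0} + v_{2}  ⟹  sig = (2; 1,1)
  {1,6}:  v_{1} + v_{6} = v_{4} + v_{9} + v_{10}  ⟹  sig = (2; 1,1,1)
  {8,10}:  v_{8} + v_{10} = v_{0} + v_{2} + v_{4} + v_{5}  ⟹  sig = (2; 1,1,1,1)
  {0,6}:  v_{0} + v_{6} = 2·v_{4} + v_{9} + v_{10}  ⟹  sig = (2; 1,1,2)
  {0,10}:  v_{0} + v_{10} = 2·v_{4} + v_{5}  ⟹  sig = (2; 1,2)
  {4,8}:  v_{4} + v_{8} = 2·v_{0} + v_{2}  ⟹  sig = (2; 1,2)
  {5,6}:  v_{5} + v_{6} = v_{9} + 2·v_{10}  ⟹  sig = (2; 1,2)
  {6,8}:  v_{6} + v_{8} = 2·v_{4} + v_{5}  ⟹  sig = (2; 1,2)
  {3,6}:  v_{3} + v_{6} = 2·v_{4} + 2·v_{7} + v_{9}  ⟹  sig = (2; 1,2,2)
  {8,9}:  v_{8} + v_{9} = 2·v_{1}  ⟹  sig = (2; 2)
  {2,4,9}:  v_{2} + v_{4} + v_{9} = 0  ⟹  sig = (3; —)
  {0,1,2}:  v_{0} + v_{1} + v_{2} = v_{8}  ⟹  sig = (3; 1)
  {0,2,9}:  v_{0} + v_{2} + v_{9} = v_{1}  ⟹  sig = (3; 1)
  {4,5,7}:  v_{4} + v_{5} + v_{7} = v_{10}  ⟹  sig = (3; 1)
  {2,9,10}:  v_{2} + v_{9} + v_{10} = v_{5} + v_{7}  ⟹  sig = (3; 1,1)
  {4,7,9,10}:  v_{4} + v_{7} + v_{9} + v_{10} = v_{6}  ⟹  sig = (4; 1)

so the primitive-relation signature multiset is
    (2; —)
    (2; —)
    (2; 1)
    (2; 1)
    (2; 1,1)
    (2; 1,1)
    (2; 1,1)
    (2; 1,1)
    (2; 1,1,1)
    (2; 1,1,1,1)
    (2; 1,1,2)
    (2; 1,2)
    (2; 1,2)
    (2; 1,2)
    (2; 1,2)
    (2; 1,2,2)
    (2; 2)
    (3; —)
    (3; 1)
    (3; 1)
    (3; 1)
    (3; 1,1)
    (4; 1)


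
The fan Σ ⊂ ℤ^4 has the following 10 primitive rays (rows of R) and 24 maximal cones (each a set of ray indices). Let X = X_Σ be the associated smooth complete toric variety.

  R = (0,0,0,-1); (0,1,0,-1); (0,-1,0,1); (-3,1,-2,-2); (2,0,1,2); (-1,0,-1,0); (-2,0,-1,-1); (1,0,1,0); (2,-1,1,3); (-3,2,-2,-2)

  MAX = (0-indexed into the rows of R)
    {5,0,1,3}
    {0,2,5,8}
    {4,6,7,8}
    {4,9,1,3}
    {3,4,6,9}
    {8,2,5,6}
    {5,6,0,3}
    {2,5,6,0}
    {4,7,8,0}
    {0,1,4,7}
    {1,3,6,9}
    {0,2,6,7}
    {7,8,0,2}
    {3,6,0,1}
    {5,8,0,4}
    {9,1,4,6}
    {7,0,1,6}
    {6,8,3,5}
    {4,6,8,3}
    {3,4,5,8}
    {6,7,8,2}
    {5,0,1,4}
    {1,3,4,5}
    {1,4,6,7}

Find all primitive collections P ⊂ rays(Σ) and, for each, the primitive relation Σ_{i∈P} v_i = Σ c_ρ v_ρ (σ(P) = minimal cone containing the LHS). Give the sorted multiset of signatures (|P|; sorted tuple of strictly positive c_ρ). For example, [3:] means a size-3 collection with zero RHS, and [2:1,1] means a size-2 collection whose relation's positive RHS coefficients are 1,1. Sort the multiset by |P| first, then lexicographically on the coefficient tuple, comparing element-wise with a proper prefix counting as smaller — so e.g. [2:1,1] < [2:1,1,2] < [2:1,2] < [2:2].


Minimal non-faces — 18 found among 10 rays, 24 max cones:

  {1,2}:  v_{1} + v_{2} = 0 ; sig = [2:]
  {5,7}:  v_{5} + v_{7} = 0 ; sig = [2:]
  {1,8}:  v_{1} + v_{8} = v_{4} ; sig = [2:1]
  {2,4}:  v_{2} + v_{4} = v_{8} ; sig = [2:1]
  {0,9}:  v_{0} + v_{9} = v_{1} + v_{3} ; sig = [2:1,1]
  {2,3}:  v_{2} + v_{3} = v_{5} + v_{6} ; sig = [2:1,1]
  {3,7}:  v_{3} + v_{7} = v_{1} + v_{6} ; sig = [2:1,1]
  {2,9}:  v_{2} + v_{9} = v_{3} + v_{4} + v_{6} ; sig = [2:1,1,1]
  {8,9}:  v_{8} + v_{9} = v_{3} + 2·v_{4} + v_{6} ; sig = [2:1,1,2]
  {5,9}:  v_{5} + v_{9} = 2·v_{3} + v_{4} ; sig = [2:1,2]
  {7,9}:  v_{7} + v_{9} = 2·v_{1} + v_{4} + 2·v_{6} ; sig = [2:1,2,2]
  {0,4,6}:  v_{0} + v_{4} + v_{6} = 0 ; sig = [3:]
  {0,3,8}:  v_{0} + v_{3} + v_{8} = v_{5} ; sig = [3:1]
  {0,6,8}:  v_{0} + v_{6} + v_{8} = v_{2} ; sig = [3:1]
  {1,5,6}:  v_{1} + v_{5} + v_{6} = v_{3} ; sig = [3:1]
  {0,3,4}:  v_{0} + v_{3} + v_{4} = v_{1} + v_{5} ; sig = [3:1,1]
  {4,5,6}:  v_{4} + v_{5} + v_{6} = v_{3} + v_{8} ; sig = [3:1,1]
  {1,3,4,6}:  v_{1} + v_{3} + v_{4} + v_{6} = v_{9} ; sig = [4:1]

Hence PRS(X_Σ) =
    |P|=2: 11 collections, coeffs (), (), (1), (1), (1,1), (1,1), (1,1), (1,1,1), (1,1,2), (1,2), (1,2,2)
    |P|=3: 6 collections, coeffs (), (1), (1), (1), (1,1), (1,1)
    |P|=4: 1 collection, coeffs (1)


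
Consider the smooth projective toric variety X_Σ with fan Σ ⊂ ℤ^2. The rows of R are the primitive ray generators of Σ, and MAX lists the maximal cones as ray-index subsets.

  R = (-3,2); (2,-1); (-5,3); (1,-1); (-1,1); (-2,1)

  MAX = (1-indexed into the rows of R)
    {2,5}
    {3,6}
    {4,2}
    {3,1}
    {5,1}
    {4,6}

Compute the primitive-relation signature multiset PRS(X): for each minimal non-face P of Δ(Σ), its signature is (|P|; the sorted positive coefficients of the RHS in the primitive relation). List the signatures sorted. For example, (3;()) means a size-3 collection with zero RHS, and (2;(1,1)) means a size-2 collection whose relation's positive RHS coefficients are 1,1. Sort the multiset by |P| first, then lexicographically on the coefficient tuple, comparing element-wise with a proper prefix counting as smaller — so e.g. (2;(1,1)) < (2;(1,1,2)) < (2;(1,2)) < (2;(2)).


9 collections generate NE(X_Σ); each relation:

  P = {2,6}:  v_{2} + v_{6} = 0 ; sig = (2;())
  P = {4,5}:  v_{4} + v_{5} = 0 ; sig = (2;())
  P = {1,2}:  v_{1} + v_{2} = v_{5} ; sig = (2;(1))
  P = {1,4}:  v_{1} + v_{4} = v_{6} ; sig = (2;(1))
  P = {1,6}:  v_{1} + v_{6} = v_{3} ; sig = (2;(1))
  P = {2,3}:  v_{2} + v_{3} = v_{1} ; sig = (2;(1))
  P = {5,6}:  v_{5} + v_{6} = v_{1} ; sig = (2;(1))
  P = {3,4}:  v_{3} + v_{4} = 2·v_{6} ; sig = (2;(2))
  P = {3,5}:  v_{3} + v_{5} = 2·v_{1} ; sig = (2;(2))

Hence PRS(X_Σ) =
{ (2;()) ×2,  (2;(1)) ×5,  (2;(2)) ×2 }


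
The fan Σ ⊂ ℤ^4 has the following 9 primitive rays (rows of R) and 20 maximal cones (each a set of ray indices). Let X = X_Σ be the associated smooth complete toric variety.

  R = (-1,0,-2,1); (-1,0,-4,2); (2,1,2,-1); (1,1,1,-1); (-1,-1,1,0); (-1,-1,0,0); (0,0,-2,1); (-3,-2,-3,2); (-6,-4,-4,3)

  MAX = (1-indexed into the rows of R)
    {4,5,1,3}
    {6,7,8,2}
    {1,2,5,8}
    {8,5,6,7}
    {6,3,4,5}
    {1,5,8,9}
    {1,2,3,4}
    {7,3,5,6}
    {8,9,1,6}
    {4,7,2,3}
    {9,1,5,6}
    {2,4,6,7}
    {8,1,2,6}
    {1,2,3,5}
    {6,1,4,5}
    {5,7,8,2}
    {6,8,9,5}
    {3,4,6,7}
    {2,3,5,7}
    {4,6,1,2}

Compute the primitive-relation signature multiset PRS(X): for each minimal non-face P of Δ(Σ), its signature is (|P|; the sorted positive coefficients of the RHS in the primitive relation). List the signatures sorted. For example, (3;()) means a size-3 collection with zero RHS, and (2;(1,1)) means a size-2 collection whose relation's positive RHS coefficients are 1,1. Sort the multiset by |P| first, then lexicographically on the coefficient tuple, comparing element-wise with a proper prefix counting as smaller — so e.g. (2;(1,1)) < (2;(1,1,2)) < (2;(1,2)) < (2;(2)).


Δ(Σ) — 9 vertices, 13 min non-faces:

  P = {1,7}:  v_{1} + v_{7} = v_{2}  ⟹  sig = (2;(1))
  P = {3,8}:  v_{3} + v_{8} = v_{5} + v_{7}  ⟹  sig = (2;(1,1))
  P = {3,9}:  v_{3} + v_{9} = v_{5} + v_{8}  ⟹  sig = (2;(1,1))
  P = {4,8}:  v_{4} + v_{8} = v_{1} + v_{6}  ⟹  sig = (2;(1,1))
  P = {2,9}:  v_{2} + v_{9} = v_{1} + 2·v_{8}  ⟹  sig = (2;(1,2))
  P = {4,9}:  v_{4} + v_{9} = 2·v_{1} + v_{5} + 2·v_{6}  ⟹  sig = (2;(1,2,2))
  P = {7,9}:  v_{7} + v_{9} = 2·v_{8}  ⟹  sig = (2;(2))
  P = {1,3,6}:  v_{1} + v_{3} + v_{6} = 0  ⟹  sig = (3;())
  P = {4,5,7}:  v_{4} + v_{5} + v_{7} = 0  ⟹  sig = (3;())
  P = {2,3,6}:  v_{2} + v_{3} + v_{6} = v_{7}  ⟹  sig = (3;(1))
  P = {2,4,5}:  v_{2} + v_{4} + v_{5} = v_{1}  ⟹  sig = (3;(1))
  P = {2,5,6}:  v_{2} + v_{5} + v_{6} = v_{8}  ⟹  sig = (3;(1))
  P = {1,5,6,8}:  v_{1} + v_{5} + v_{6} + v_{8} = v_{9}  ⟹  sig = (4;(1))

Hence PRS(X_Σ) =
    |P|=2: 7 collections, coeffs (1), (1,1), (1,1), (1,1), (1,2), (1,2,2), (2)
    |P|=3: 5 collections, coeffs (), (), (1), (1), (1)
    |P|=4: 1 collection, coeffs (1)


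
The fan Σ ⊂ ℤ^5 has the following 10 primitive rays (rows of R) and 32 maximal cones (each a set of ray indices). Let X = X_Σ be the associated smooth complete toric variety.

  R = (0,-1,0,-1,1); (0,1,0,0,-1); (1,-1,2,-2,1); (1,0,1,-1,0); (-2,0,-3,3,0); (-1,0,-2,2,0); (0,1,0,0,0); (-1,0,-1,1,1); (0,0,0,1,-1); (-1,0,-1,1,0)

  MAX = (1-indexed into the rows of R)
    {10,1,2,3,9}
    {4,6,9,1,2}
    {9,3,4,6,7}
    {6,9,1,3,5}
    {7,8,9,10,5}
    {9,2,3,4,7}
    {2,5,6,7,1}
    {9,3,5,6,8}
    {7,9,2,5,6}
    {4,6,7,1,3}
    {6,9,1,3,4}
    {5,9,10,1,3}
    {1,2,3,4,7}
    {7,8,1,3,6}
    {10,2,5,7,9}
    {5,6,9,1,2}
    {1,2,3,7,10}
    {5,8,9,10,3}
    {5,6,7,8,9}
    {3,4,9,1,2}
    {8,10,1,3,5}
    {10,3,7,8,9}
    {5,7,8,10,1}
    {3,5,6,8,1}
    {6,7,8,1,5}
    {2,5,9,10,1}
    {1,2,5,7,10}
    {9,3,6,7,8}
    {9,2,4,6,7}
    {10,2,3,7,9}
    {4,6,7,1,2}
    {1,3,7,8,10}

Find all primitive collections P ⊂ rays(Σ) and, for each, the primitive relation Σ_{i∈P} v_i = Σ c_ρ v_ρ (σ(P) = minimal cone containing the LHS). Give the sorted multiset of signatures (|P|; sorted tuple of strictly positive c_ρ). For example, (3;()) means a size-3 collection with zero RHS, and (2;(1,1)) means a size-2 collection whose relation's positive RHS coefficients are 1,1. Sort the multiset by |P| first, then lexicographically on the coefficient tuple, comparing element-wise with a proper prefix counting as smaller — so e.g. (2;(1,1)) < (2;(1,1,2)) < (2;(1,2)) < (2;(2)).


Δ(Σ) — 10 vertices, 10 min non-faces:

  P = {4,10}:  v_{4} + v_{10} = 0  so sig = (2;())
  P = {4,5}:  v_{4} + v_{5} = v_{6}  so sig = (2;(1))
  P = {6,10}:  v_{6} + v_{10} = v_{5}  so sig = (2;(1))
  P = {2,8}:  v_{2} + v_{8} = v_{7} + v_{10}  so sig = (2;(1,1))
  P = {4,8}:  v_{4} + v_{8} = v_{3} + v_{6} + v_{7}  so sig = (2;(1,1,1))
  P = {1,7,9}:  v_{1} + v_{7} + v_{9} = 0  so sig = (3;())
  P = {2,3,6}:  v_{2} + v_{3} + v_{6} = 0  so sig = (3;())
  P = {2,3,5}:  v_{2} + v_{3} + v_{5} = v_{10}  so sig = (3;(1))
  P = {3,5,7}:  v_{3} + v_{5} + v_{7} = v_{8}  so sig = (3;(1))
  P = {1,8,9}:  v_{1} + v_{8} + v_{9} = v_{3} + v_{5}  so sig = (3;(1,1))

so the primitive-relation signature multiset is
    |P|=2: 5 collections, coeffs (), (1), (1), (1,1), (1,1,1)
    |P|=3: 5 collections, coeffs (), (), (1), (1), (1,1)


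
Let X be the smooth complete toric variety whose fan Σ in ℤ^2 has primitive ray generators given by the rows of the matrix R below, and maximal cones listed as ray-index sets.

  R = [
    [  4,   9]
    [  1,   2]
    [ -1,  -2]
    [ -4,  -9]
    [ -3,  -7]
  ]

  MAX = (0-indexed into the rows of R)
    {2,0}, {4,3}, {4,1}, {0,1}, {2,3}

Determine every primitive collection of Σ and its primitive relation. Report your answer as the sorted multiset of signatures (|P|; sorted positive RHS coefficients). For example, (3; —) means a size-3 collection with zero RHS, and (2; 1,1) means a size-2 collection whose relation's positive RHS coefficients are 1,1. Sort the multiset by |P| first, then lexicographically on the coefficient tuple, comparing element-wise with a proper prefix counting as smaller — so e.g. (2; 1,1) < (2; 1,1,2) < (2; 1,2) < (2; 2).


Minimal non-faces — 5 found among 5 rays, 5 max cones:

  • {0,3}:  v_{0} + v_{3} = 0  so sig = (2; —)
  • {1,2}:  v_{1} + v_{2} = 0  so sig = (2; —)
  • {0,4}:  v_{0} + v_{4} = v_{1}  so sig = (2; 1)
  • {1,3}:  v_{1} + v_{3} = v_{4}  so sig = (2; 1)
  • {2,4}:  v_{2} + v_{4} = v_{3}  so sig = (2; 1)

Sorted signature multiset PRS(X):
[(2; —), (2; —), (2; 1), (2; 1), (2; 1)]


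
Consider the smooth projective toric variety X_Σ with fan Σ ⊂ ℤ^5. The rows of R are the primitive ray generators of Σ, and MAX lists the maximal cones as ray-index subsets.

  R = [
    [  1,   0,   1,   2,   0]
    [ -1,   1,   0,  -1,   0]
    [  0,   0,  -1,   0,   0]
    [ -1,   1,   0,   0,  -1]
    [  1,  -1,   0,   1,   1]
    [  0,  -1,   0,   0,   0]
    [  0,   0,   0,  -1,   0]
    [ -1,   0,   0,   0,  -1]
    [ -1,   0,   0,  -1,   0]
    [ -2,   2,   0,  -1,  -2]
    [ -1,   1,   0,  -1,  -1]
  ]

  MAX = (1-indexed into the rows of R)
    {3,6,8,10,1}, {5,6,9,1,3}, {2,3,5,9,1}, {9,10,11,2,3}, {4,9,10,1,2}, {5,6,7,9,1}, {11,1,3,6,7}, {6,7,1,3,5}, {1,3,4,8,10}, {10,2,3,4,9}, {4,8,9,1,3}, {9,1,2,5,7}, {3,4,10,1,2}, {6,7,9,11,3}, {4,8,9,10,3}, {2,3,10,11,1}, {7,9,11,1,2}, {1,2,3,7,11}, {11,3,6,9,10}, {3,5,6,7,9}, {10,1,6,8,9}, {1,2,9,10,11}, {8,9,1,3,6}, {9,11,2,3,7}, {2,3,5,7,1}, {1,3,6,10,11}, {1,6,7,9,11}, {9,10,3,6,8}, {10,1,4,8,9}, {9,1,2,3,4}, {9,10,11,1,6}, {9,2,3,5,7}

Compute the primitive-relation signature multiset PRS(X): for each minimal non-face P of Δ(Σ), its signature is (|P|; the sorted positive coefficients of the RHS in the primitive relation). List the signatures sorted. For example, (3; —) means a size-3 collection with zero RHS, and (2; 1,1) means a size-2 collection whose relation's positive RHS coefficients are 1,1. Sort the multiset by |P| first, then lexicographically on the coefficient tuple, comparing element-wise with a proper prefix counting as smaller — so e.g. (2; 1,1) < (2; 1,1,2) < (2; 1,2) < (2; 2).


|primitive collections| = 15. Relations:

  P = {5,11}:  v_{5} + v_{11} = 0  so sig = (2; —)
  P = {2,6}:  v_{2} + v_{6} = v_{9}  so sig = (2; 1)
  P = {4,6}:  v_{4} + v_{6} = v_{8}  so sig = (2; 1)
  P = {4,7}:  v_{4} + v_{7} = v_{11}  so sig = (2; 1)
  P = {4,11}:  v_{4} + v_{11} = v_{10}  so sig = (2; 1)
  P = {5,10}:  v_{5} + v_{10} = v_{4}  so sig = (2; 1)
  P = {2,8}:  v_{2} + v_{8} = v_{4} + v_{9}  so sig = (2; 1,1)
  P = {7,8}:  v_{7} + v_{8} = v_{6} + v_{11}  so sig = (2; 1,1)
  P = {8,11}:  v_{8} + v_{11} = v_{6} + v_{10}  so sig = (2; 1,1)
  P = {4,5}:  v_{4} + v_{5} = v_{1} + v_{3} + v_{9}  so sig = (2; 1,1,1)
  P = {5,8}:  v_{5} + v_{8} = v_{1} + v_{3} + v_{6} + v_{9}  so sig = (2; 1,1,1,1)
  P = {7,10}:  v_{7} + v_{10} = 2·v_{11}  so sig = (2; 2)
  P = {1,3,7,9}:  v_{1} + v_{3} + v_{7} + v_{9} = 0  so sig = (4; —)
  P = {1,3,9,11}:  v_{1} + v_{3} + v_{9} + v_{11} = v_{4}  so sig = (4; 1)
  P = {1,3,9,10}:  v_{1} + v_{3} + v_{9} + v_{10} = 2·v_{4}  so sig = (4; 2)

Sorted signature multiset PRS(X):
    (2; —)
    (2; 1)
    (2; 1)
    (2; 1)
    (2; 1)
    (2; 1)
    (2; 1,1)
    (2; 1,1)
    (2; 1,1)
    (2; 1,1,1)
    (2; 1,1,1,1)
    (2; 2)
    (4; —)
    (4; 1)
    (4; 2)


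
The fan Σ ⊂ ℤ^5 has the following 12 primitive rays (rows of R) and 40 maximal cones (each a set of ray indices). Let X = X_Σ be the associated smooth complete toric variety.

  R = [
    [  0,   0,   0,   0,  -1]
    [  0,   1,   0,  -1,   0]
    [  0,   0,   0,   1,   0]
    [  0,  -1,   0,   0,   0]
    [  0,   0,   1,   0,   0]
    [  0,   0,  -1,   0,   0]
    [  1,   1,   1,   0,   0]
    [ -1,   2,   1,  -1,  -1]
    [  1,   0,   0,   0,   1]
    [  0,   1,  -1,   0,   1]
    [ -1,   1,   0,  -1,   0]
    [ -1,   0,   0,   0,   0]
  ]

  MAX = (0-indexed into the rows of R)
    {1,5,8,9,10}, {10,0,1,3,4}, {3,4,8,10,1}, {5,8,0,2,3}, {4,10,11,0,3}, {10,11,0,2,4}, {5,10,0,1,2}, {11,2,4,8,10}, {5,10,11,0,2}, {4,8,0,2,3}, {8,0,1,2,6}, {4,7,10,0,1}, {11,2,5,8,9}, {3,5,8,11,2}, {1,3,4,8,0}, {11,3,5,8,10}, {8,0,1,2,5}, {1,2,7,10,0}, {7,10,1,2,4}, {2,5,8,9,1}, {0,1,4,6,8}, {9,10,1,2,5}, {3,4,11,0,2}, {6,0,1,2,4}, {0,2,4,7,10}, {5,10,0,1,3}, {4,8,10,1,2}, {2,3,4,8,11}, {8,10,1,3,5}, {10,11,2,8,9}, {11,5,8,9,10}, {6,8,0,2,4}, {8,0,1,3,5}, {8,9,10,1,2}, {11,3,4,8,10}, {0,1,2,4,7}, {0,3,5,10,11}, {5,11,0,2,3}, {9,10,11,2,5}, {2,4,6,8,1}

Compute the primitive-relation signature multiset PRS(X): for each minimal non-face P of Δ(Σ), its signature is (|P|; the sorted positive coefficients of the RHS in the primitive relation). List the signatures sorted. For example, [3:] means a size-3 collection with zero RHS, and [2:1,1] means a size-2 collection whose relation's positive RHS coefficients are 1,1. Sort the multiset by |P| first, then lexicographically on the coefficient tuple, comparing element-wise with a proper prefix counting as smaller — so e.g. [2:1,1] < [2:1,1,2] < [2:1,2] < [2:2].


Σ has 23 primitive collections:

  P={4,5}:  v_{4} + v_{5} = 0  ⇒ sig = [2:]
  P={1,11}:  v_{1} + v_{11} = v_{10}  ⇒ sig = [2:1]
  P={0,9}:  v_{0} + v_{9} = v_{1} + v_{2} + v_{5}  ⇒ sig = [2:1,1,1]
  P={3,6}:  v_{3} + v_{6} = v_{0} + v_{4} + v_{8}  ⇒ sig = [2:1,1,1]
  P={3,7}:  v_{3} + v_{7} = v_{0} + v_{4} + v_{10}  ⇒ sig = [2:1,1,1]
  P={3,9}:  v_{3} + v_{9} = v_{5} + v_{8} + v_{11}  ⇒ sig = [2:1,1,1]
  P={4,9}:  v_{4} + v_{9} = v_{2} + v_{8} + v_{10}  ⇒ sig = [2:1,1,1]
  P={6,11}:  v_{6} + v_{11} = v_{1} + v_{2} + v_{4}  ⇒ sig = [2:1,1,1]
  P={5,6}:  v_{5} + v_{6} = v_{0} + v_{1} + v_{2} + v_{8}  ⇒ sig = [2:1,1,1,1]
  P={5,7}:  v_{5} + v_{7} = v_{0} + v_{1} + v_{2} + v_{10}  ⇒ sig = [2:1,1,1,1]
  P={7,11}:  v_{7} + v_{11} = v_{0} + v_{2} + v_{4} + 2·v_{10}  ⇒ sig = [2:1,1,1,2]
  P={6,10}:  v_{6} + v_{10} = 2·v_{1} + v_{2} + v_{4}  ⇒ sig = [2:1,1,2]
  P={7,8}:  v_{7} + v_{8} = 2·v_{1} + v_{2} + v_{4}  ⇒ sig = [2:1,1,2]
  P={6,9}:  v_{6} + v_{9} = 2·v_{1} + 2·v_{2} + v_{8}  ⇒ sig = [2:1,2,2]
  P={7,9}:  v_{7} + v_{9} = 2·v_{1} + 2·v_{2} + v_{10}  ⇒ sig = [2:1,2,2]
  P={6,7}:  v_{6} + v_{7} = v_{0} + 3·v_{1} + 2·v_{2} + 2·v_{4}  ⇒ sig = [2:1,2,2,3]
  P={0,8,11}:  v_{0} + v_{8} + v_{11} = 0  ⇒ sig = [3:]
  P={1,2,3}:  v_{1} + v_{2} + v_{3} = 0  ⇒ sig = [3:]
  P={0,8,10}:  v_{0} + v_{8} + v_{10} = v_{1}  ⇒ sig = [3:1]
  P={2,3,10}:  v_{2} + v_{3} + v_{10} = v_{11}  ⇒ sig = [3:1]
  P={2,5,8,10}:  v_{2} + v_{5} + v_{8} + v_{10} = v_{9}  ⇒ sig = [4:1]
  P={0,1,2,4,8}:  v_{0} + v_{1} + v_{2} + v_{4} + v_{8} = v_{6}  ⇒ sig = [5:1]
  P={0,1,2,4,10}:  v_{0} + v_{1} + v_{2} + v_{4} + v_{10} = v_{7}  ⇒ sig = [5:1]

Hence PRS(X_Σ) =
    |P|=2: 16 collections, coeffs (), (1), (1,1,1), (1,1,1), (1,1,1), (1,1,1), (1,1,1), (1,1,1), (1,1,1,1), (1,1,1,1), (1,1,1,2), (1,1,2), (1,1,2), (1,2,2), (1,2,2), (1,2,2,3)
    |P|=3: 4 collections, coeffs (), (), (1), (1)
    |P|=4: 1 collection, coeffs (1)
    |P|=5: 2 collections, coeffs (1), (1)


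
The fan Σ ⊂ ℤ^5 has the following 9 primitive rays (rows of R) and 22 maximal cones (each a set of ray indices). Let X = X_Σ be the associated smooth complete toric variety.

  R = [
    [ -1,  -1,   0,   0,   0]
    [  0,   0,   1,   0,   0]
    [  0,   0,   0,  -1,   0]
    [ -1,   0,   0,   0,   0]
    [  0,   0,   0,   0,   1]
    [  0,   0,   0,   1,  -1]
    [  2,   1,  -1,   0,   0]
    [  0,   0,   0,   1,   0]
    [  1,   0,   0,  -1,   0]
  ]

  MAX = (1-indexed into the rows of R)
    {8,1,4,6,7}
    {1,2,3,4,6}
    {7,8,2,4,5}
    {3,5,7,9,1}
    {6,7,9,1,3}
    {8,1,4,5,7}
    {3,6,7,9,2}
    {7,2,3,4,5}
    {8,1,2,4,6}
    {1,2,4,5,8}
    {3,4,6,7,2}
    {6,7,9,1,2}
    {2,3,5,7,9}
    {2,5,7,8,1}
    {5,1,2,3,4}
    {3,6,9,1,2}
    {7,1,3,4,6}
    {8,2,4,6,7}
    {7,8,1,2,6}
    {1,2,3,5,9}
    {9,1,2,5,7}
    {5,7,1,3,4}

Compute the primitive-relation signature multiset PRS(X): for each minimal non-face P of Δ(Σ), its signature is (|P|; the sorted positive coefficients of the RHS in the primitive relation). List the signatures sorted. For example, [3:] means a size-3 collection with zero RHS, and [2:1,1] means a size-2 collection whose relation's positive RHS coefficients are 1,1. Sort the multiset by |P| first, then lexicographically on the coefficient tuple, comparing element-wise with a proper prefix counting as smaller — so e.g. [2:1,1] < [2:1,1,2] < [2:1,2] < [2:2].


|primitive collections| = 6. Relations:

  P = {3,8}:  v_{3} + v_{8} = 0 — sig = [2:]
  P = {4,9}:  v_{4} + v_{9} = v_{3} — sig = [2:1]
  P = {5,6}:  v_{5} + v_{6} = v_{8} — sig = [2:1]
  P = {8,9}:  v_{8} + v_{9} = v_{1} + v_{2} + v_{7} — sig = [2:1,1,1]
  P = {1,2,4,7}:  v_{1} + v_{2} + v_{4} + v_{7} = 0 — sig = [4:]
  P = {1,2,3,7}:  v_{1} + v_{2} + v_{3} + v_{7} = v_{9} — sig = [4:1]

Hence PRS(X_Σ) =
{ [2:],  [2:1] ×2,  [2:1,1,1],  [4:],  [4:1] }


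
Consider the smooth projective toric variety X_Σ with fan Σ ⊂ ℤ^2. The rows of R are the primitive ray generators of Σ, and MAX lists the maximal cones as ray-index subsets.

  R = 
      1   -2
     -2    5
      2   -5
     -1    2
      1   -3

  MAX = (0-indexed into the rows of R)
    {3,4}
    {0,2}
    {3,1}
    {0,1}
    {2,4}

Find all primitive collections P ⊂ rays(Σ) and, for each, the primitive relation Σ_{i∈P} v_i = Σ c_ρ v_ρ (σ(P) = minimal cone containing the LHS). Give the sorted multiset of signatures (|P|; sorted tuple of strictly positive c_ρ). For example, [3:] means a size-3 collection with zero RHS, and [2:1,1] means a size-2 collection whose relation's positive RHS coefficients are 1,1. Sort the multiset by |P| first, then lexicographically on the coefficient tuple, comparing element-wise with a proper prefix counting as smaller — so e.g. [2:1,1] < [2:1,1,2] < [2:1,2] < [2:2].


|primitive collections| = 5. Relations:

  {0,3}:  v_{0} + v_{3} = 0  ⟹  sig = [2:]
  {1,2}:  v_{1} + v_{2} = 0  ⟹  sig = [2:]
  {0,4}:  v_{0} + v_{4} = v_{2}  ⟹  sig = [2:1]
  {1,4}:  v_{1} + v_{4} = v_{3}  ⟹  sig = [2:1]
  {2,3}:  v_{2} + v_{3} = v_{4}  ⟹  sig = [2:1]

Hence PRS(X_Σ) =
    [2:]
    [2:]
    [2:1]
    [2:1]
    [2:1]


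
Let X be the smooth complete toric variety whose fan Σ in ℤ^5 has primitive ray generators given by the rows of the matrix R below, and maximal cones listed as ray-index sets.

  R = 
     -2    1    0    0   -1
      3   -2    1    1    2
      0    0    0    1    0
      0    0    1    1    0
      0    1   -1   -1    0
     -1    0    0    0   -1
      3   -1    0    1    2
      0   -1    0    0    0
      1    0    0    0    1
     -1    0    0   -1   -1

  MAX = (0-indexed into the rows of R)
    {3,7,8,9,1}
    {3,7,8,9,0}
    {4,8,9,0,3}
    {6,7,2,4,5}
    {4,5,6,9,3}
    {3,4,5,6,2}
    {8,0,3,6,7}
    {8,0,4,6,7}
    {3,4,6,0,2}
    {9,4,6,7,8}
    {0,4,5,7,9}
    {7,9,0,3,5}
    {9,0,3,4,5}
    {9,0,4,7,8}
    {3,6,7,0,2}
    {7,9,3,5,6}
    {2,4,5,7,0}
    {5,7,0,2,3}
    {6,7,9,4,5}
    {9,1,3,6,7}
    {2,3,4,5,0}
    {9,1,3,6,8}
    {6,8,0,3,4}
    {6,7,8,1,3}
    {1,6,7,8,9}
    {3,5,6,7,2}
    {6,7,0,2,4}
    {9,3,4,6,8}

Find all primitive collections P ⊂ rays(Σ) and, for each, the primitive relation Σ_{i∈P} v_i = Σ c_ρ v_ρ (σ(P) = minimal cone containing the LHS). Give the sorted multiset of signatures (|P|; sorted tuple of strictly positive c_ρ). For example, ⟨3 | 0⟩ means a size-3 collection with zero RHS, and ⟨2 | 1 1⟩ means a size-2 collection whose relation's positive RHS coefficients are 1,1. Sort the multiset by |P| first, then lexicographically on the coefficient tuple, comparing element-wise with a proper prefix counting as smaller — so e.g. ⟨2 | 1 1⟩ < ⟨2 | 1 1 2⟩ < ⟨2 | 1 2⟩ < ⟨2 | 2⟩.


Primitive collections (11):

  {5,8}:  v_{5} + v_{8} = 0  ⟹  sig = ⟨2 | 0⟩
  {2,9}:  v_{2} + v_{9} = v_{5}  ⟹  sig = ⟨2 | 1⟩
  {2,8}:  v_{2} + v_{8} = v_{0} + v_{6}  ⟹  sig = ⟨2 | 1 1⟩
  {0,1}:  v_{0} + v_{1} = v_{3} + v_{7} + v_{8}  ⟹  sig = ⟨2 | 1 1 1⟩
  {1,2}:  v_{1} + v_{2} = v_{3} + v_{6} + v_{7}  ⟹  sig = ⟨2 | 1 1 1⟩
  {1,4}:  v_{1} + v_{4} = v_{6} + v_{8} + v_{9}  ⟹  sig = ⟨2 | 1 1 1⟩
  {1,5}:  v_{1} + v_{5} = v_{3} + v_{6} + v_{7} + v_{9}  ⟹  sig = ⟨2 | 1 1 1 1⟩
  {0,6,9}:  v_{0} + v_{6} + v_{9} = 0  ⟹  sig = ⟨3 | 0⟩
  {3,4,7}:  v_{3} + v_{4} + v_{7} = 0  ⟹  sig = ⟨3 | 0⟩
  {0,5,6}:  v_{0} + v_{5} + v_{6} = v_{2}  ⟹  sig = ⟨3 | 1⟩
  {3,6,7,8,9}:  v_{3} + v_{6} + v_{7} + v_{8} + v_{9} = v_{1}  ⟹  sig = ⟨5 | 1⟩

Hence PRS(X_Σ) =
    |P|=2: 7 collections, coeffs (), (1), (1,1), (1,1,1), (1,1,1), (1,1,1), (1,1,1,1)
    |P|=3: 3 collections, coeffs (), (), (1)
    |P|=5: 1 collection, coeffs (1)
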